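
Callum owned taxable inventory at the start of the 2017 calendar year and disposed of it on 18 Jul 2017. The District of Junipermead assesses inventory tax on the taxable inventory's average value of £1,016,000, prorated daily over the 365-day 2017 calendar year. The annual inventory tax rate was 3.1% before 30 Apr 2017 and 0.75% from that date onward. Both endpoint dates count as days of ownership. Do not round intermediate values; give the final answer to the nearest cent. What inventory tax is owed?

1 Jan – 29 Apr 2017: 119 days at 3.1% → £1,016,000 × 3.1% × 119/365 = £10,268.5589
30 Apr – 18 Jul 2017: 80 days at 0.75% → £1,016,000 × 0.75% × 80/365 = £1,670.1370
Total = £11,938.6959

£11,938.70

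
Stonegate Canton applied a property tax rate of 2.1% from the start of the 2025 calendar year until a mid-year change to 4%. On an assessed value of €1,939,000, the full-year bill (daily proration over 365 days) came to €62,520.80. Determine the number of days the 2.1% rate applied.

149 days

Let d = days at the first rate; then 365 − d days at the second rate.
€1,939,000 × [2.1%·d + 4%·(365−d)] / 365 = €62,520.80
Solving gives d = 149, so the new rate took effect on 30 May 2025.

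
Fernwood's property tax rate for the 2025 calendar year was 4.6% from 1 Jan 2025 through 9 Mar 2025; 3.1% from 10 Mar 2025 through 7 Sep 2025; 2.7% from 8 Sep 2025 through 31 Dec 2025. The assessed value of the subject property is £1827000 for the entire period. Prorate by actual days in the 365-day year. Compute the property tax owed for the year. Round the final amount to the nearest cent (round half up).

1 Jan – 9 Mar 2025: 68 days at 4.6% → £1827000 × 4.6% × 68/365 = £15657.1397
10 Mar – 7 Sep 2025: 182 days at 3.1% → £1827000 × 3.1% × 182/365 = £28240.9151
8 Sep – 31 Dec 2025: 115 days at 2.7% → £1827000 × 2.7% × 115/365 = £15542.0137
Total = £59440.0685

£59440.07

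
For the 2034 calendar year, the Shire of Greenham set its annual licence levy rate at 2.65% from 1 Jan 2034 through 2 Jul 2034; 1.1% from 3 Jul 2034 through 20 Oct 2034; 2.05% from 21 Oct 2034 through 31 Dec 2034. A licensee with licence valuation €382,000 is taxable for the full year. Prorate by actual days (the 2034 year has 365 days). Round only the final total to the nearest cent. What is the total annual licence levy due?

€7,886.47

1 Jan – 2 Jul 2034: 183 days at 2.65% → €382,000 × 2.65% × 183/365 = €5,075.3671
3 Jul – 20 Oct 2034: 110 days at 1.1% → €382,000 × 1.1% × 110/365 = €1,266.3562
21 Oct – 31 Dec 2034: 72 days at 2.05% → €382,000 × 2.05% × 72/365 = €1,544.7452
Total = €7,886.4685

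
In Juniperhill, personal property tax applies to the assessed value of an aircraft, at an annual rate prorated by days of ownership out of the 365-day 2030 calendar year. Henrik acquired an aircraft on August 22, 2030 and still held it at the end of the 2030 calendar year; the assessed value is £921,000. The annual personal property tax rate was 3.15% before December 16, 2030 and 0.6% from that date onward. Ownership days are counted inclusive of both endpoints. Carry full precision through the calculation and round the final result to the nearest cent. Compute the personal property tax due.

£9,462.33

August 22 – December 15, 2030: 116 days at 3.15% → £921,000 × 3.15% × 116/365 = £9,220.0932
December 16 – December 31, 2030: 16 days at 0.6% → £921,000 × 0.6% × 16/365 = £242.2356
Total = £9,462.3288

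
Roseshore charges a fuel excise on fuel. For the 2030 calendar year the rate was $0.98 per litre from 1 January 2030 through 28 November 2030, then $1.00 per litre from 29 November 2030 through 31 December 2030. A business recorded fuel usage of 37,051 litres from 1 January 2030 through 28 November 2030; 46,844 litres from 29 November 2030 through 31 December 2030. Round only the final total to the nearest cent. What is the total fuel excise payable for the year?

1 January – 28 November 2030: 37,051 litres at $0.98/litre → $36,309.98
29 November – 31 December 2030: 46,844 litres at $1.00/litre → $46,844.00

$83,153.98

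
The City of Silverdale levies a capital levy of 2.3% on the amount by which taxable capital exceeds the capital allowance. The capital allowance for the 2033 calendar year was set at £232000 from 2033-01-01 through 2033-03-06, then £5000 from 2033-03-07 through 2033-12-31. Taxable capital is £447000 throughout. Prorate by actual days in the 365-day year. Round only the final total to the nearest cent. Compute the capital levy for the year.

£9236.23

2033-01-01 to 2033-03-06: 65 days, exemption £232000 → (£447000 − £232000) × 2.3% × 65/365 = £880.6164
2033-03-07 to 2033-12-31: 300 days, exemption £5000 → (£447000 − £5000) × 2.3% × 300/365 = £8355.6164
Total = £9236.2329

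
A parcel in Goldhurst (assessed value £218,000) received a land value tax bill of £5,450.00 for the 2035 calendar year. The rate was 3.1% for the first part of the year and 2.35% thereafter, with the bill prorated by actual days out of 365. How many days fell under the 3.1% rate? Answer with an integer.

73 days

Let d = days at the first rate; then 365 − d days at the second rate.
£218,000 × [3.1%·d + 2.35%·(365−d)] / 365 = £5,450.00
Solving gives d = 73, so the new rate took effect on 15 Mar 2035.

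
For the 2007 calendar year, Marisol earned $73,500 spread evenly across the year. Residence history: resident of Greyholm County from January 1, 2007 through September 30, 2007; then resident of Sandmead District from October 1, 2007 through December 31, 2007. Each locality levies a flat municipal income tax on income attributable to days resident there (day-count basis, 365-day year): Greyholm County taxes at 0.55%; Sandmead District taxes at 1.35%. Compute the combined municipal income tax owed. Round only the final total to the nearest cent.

Greyholm County, January 1 – September 30, 2007: 273 days → $73,500 × 0.55% × 273/365 = $302.3568
Sandmead District, October 1 – December 31, 2007: 92 days → $73,500 × 1.35% × 92/365 = $250.1014
Total = $552.4582

$552.46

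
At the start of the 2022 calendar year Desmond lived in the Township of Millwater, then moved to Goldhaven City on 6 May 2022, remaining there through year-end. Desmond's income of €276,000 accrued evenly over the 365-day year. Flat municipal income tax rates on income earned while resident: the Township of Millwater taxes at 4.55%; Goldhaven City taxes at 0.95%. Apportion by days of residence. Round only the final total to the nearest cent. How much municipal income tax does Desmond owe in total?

The Township of Millwater, 1 Jan – 5 May 2022: 125 days → €276,000 × 4.55% × 125/365 = €4,300.6849
Goldhaven City, 6 May – 31 Dec 2022: 240 days → €276,000 × 0.95% × 240/365 = €1,724.0548
Total = €6,024.7397

€6,024.74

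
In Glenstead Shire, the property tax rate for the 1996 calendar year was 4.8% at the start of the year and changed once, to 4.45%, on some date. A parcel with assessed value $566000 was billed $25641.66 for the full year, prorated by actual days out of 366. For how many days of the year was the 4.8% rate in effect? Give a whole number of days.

Let d = days at the first rate; then 366 − d days at the second rate.
$566000 × [4.8%·d + 4.45%·(366−d)] / 366 = $25641.66
Solving gives d = 84, so the new rate took effect on 25 March 1996.

84 days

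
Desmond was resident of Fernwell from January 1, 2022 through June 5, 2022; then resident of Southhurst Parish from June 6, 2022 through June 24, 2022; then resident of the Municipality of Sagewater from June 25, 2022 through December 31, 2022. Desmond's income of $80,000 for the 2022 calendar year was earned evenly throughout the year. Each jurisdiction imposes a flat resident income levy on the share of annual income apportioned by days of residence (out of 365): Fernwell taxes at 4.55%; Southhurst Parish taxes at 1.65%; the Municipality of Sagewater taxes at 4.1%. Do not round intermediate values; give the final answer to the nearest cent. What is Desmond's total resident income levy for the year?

Fernwell, January 1 – June 5, 2022: 156 days → $80,000 × 4.55% × 156/365 = $1,555.7260
Southhurst Parish, June 6 – June 24, 2022: 19 days → $80,000 × 1.65% × 19/365 = $68.7123
The Municipality of Sagewater, June 25 – December 31, 2022: 190 days → $80,000 × 4.1% × 190/365 = $1,707.3973
Total = $3,331.8356

$3,331.84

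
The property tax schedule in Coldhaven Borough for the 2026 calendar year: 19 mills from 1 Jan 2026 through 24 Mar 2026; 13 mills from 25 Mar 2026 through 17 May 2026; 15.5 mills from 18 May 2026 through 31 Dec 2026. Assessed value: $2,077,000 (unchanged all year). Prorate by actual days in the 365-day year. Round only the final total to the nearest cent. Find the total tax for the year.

1 Jan – 24 Mar 2026: 83 days at 19 mills → $2,077,000 × 1.9% × 83/365 = $8,973.7781
25 Mar – 17 May 2026: 54 days at 13 mills → $2,077,000 × 1.3% × 54/365 = $3,994.6685
18 May – 31 Dec 2026: 228 days at 15.5 mills → $2,077,000 × 1.55% × 228/365 = $20,109.9123
Total = $33,078.3589

$33,078.36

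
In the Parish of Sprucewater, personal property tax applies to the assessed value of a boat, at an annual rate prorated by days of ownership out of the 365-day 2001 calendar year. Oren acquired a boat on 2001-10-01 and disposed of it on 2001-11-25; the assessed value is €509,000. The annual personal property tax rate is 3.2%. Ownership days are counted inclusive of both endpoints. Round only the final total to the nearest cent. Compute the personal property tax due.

€2,498.98

Days held (2001-10-01 to 2001-11-25): 56 out of 365
Tax = €509,000 × 3.2% × 56/365 = €2,498.9808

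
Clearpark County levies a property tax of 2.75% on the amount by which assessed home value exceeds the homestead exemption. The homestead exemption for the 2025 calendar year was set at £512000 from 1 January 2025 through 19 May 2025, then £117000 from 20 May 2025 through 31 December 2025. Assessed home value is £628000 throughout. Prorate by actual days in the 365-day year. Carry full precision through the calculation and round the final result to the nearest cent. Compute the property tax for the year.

£9915.82

1 January – 19 May 2025: 139 days, exemption £512000 → (£628000 − £512000) × 2.75% × 139/365 = £1214.8219
20 May – 31 December 2025: 226 days, exemption £117000 → (£628000 − £117000) × 2.75% × 226/365 = £8701.0000
Total = £9915.8219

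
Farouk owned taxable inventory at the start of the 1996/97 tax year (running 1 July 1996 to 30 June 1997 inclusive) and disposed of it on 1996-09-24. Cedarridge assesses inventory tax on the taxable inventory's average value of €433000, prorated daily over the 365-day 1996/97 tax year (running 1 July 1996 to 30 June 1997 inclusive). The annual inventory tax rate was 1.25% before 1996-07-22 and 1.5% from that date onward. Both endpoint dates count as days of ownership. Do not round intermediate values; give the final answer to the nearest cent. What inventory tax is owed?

1996-07-01 to 1996-07-21: 21 days at 1.25% → €433000 × 1.25% × 21/365 = €311.4041
1996-07-22 to 1996-09-24: 65 days at 1.5% → €433000 × 1.5% × 65/365 = €1156.6438
Total = €1468.0479

€1468.05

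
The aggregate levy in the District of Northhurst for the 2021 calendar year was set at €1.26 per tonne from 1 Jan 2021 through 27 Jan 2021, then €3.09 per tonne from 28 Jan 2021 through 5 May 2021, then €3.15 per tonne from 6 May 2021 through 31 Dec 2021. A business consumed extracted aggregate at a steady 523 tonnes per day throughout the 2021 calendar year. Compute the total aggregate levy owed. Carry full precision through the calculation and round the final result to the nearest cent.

€571,555.32

1 Jan – 27 Jan 2021: 27 days × 523 tonnes/day = 14,121 tonnes at €1.26/tonne → €17,792.46
28 Jan – 5 May 2021: 98 days × 523 tonnes/day = 51,254 tonnes at €3.09/tonne → €158,374.86
6 May – 31 Dec 2021: 240 days × 523 tonnes/day = 125,520 tonnes at €3.15/tonne → €395,388.00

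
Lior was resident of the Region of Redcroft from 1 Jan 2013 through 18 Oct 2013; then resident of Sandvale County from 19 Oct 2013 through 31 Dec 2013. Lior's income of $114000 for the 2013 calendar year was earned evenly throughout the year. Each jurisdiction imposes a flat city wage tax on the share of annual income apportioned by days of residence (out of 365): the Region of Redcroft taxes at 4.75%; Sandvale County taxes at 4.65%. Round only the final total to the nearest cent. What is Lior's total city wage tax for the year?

The Region of Redcroft, 1 Jan – 18 Oct 2013: 291 days → $114000 × 4.75% × 291/365 = $4317.1644
Sandvale County, 19 Oct – 31 Dec 2013: 74 days → $114000 × 4.65% × 74/365 = $1074.7233
Total = $5391.8877

$5391.89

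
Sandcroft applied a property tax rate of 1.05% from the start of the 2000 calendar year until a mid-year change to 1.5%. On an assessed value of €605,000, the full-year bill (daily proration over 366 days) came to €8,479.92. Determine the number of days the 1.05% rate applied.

Let d = days at the first rate; then 366 − d days at the second rate.
€605,000 × [1.05%·d + 1.5%·(366−d)] / 366 = €8,479.92
Solving gives d = 80, so the new rate took effect on 21 March 2000.

80 days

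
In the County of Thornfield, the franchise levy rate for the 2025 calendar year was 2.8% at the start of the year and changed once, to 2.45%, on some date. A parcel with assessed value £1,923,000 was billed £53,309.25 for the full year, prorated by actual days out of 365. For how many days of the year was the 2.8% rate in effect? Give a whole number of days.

336 days

Let d = days at the first rate; then 365 − d days at the second rate.
£1,923,000 × [2.8%·d + 2.45%·(365−d)] / 365 = £53,309.25
Solving gives d = 336, so the new rate took effect on 3 December 2025.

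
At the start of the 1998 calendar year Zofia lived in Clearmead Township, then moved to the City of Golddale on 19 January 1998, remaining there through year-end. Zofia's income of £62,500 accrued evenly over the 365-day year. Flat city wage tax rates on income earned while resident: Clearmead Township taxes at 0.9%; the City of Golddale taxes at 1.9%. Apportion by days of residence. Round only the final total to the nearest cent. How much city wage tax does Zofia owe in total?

£1,156.68

Clearmead Township, 1 January – 18 January 1998: 18 days → £62,500 × 0.9% × 18/365 = £27.7397
The City of Golddale, 19 January – 31 December 1998: 347 days → £62,500 × 1.9% × 347/365 = £1,128.9384
Total = £1,156.6781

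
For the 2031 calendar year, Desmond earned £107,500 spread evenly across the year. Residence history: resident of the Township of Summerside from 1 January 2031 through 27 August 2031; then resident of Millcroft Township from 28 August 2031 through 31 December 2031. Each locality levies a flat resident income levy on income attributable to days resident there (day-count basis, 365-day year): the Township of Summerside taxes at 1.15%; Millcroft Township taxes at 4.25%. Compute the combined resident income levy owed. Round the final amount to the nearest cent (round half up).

£2,386.65

The Township of Summerside, 1 January – 27 August 2031: 239 days → £107,500 × 1.15% × 239/365 = £809.4897
Millcroft Township, 28 August – 31 December 2031: 126 days → £107,500 × 4.25% × 126/365 = £1,577.1575
Total = £2,386.6473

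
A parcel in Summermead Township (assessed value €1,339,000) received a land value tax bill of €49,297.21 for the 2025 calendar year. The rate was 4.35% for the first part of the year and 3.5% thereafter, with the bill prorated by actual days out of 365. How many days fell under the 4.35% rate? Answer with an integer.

Let d = days at the first rate; then 365 − d days at the second rate.
€1,339,000 × [4.35%·d + 3.5%·(365−d)] / 365 = €49,297.21
Solving gives d = 78, so the new rate took effect on March 20, 2025.

78 days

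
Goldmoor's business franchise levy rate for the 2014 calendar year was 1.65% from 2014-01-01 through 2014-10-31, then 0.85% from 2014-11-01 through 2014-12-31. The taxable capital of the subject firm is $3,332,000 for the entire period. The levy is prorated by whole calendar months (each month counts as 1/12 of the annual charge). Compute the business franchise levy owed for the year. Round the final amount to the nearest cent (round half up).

2014-01-01 to 2014-10-31: 10 months at 1.65% → $3,332,000 × 1.65% × 10/12 = $45,815.0000
2014-11-01 to 2014-12-31: 2 months at 0.85% → $3,332,000 × 0.85% × 2/12 = $4,720.3333
Total = $50,535.3333

$50,535.33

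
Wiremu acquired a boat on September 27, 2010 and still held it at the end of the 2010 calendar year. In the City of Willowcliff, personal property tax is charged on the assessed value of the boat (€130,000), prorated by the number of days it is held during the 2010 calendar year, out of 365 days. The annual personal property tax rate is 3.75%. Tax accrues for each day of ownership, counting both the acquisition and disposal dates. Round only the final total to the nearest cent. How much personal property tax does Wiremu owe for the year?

Days held (September 27 – December 31, 2010): 96 out of 365
Tax = €130,000 × 3.75% × 96/365 = €1,282.1918

€1,282.19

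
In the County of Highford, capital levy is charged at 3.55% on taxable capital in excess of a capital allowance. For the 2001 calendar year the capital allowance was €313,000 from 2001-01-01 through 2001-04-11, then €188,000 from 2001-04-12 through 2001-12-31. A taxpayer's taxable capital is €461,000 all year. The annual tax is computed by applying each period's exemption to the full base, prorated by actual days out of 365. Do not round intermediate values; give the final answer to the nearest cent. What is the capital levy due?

2001-01-01 to 2001-04-11: 101 days, exemption €313,000 → (€461,000 − €313,000) × 3.55% × 101/365 = €1,453.8466
2001-04-12 to 2001-12-31: 264 days, exemption €188,000 → (€461,000 − €188,000) × 3.55% × 264/365 = €7,009.7425
Total = €8,463.5890

€8,463.59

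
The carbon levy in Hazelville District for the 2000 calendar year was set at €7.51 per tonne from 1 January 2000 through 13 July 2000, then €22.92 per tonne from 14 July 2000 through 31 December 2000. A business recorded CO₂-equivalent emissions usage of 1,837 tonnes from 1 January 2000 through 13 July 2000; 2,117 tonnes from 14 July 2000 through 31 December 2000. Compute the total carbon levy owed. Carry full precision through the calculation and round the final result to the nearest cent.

1 January – 13 July 2000: 1,837 tonnes at €7.51/tonne → €13795.87
14 July – 31 December 2000: 2,117 tonnes at €22.92/tonne → €48521.64

€62317.51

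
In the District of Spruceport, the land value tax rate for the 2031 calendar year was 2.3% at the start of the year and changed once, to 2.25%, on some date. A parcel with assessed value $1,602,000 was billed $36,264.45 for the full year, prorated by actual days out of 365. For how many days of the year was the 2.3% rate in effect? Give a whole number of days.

100 days

Let d = days at the first rate; then 365 − d days at the second rate.
$1,602,000 × [2.3%·d + 2.25%·(365−d)] / 365 = $36,264.45
Solving gives d = 100, so the new rate took effect on 11 April 2031.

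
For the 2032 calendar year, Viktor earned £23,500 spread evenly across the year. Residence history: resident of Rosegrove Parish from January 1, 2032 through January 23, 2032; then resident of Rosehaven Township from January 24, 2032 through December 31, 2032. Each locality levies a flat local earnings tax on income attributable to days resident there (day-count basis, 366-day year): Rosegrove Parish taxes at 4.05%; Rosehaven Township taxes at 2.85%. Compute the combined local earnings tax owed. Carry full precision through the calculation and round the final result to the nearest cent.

£687.47

Rosegrove Parish, January 1 – January 23, 2032: 23 days → £23,500 × 4.05% × 23/366 = £59.8094
Rosehaven Township, January 24 – December 31, 2032: 343 days → £23,500 × 2.85% × 343/366 = £627.6619
Total = £687.4713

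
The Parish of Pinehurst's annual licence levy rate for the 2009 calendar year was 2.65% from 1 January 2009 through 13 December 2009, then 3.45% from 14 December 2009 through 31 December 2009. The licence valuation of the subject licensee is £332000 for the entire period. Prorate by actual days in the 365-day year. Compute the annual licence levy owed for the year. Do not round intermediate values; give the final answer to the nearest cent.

1 January – 13 December 2009: 347 days at 2.65% → £332000 × 2.65% × 347/365 = £8364.1260
14 December – 31 December 2009: 18 days at 3.45% → £332000 × 3.45% × 18/365 = £564.8548
Total = £8928.9808

£8928.98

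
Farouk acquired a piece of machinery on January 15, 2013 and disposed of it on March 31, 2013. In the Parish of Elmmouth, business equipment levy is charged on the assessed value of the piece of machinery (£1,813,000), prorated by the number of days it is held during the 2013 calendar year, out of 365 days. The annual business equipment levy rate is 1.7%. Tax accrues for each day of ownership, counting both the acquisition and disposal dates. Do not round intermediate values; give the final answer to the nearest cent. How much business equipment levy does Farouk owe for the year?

£6,417.52

Days held (January 15 – March 31, 2013): 76 out of 365
Tax = £1,813,000 × 1.7% × 76/365 = £6,417.5233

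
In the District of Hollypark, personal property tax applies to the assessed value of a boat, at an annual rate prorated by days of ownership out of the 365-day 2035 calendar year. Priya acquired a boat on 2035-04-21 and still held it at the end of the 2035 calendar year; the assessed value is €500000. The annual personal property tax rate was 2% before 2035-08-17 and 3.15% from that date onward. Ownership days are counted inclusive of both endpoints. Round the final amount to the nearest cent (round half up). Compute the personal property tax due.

€9144.52

2035-04-21 to 2035-08-16: 118 days at 2% → €500000 × 2% × 118/365 = €3232.8767
2035-08-17 to 2035-12-31: 137 days at 3.15% → €500000 × 3.15% × 137/365 = €5911.6438
Total = €9144.5205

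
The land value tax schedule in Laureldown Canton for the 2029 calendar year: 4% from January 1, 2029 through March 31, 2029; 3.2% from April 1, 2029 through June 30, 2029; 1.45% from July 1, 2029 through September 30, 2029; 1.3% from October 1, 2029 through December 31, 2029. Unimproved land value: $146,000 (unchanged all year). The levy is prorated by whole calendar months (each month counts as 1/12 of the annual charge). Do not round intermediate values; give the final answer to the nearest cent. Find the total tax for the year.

January 1 – March 31, 2029: 3 months at 4% → $146,000 × 4% × 3/12 = $1,460.0000
April 1 – June 30, 2029: 3 months at 3.2% → $146,000 × 3.2% × 3/12 = $1,168.0000
July 1 – September 30, 2029: 3 months at 1.45% → $146,000 × 1.45% × 3/12 = $529.2500
October 1 – December 31, 2029: 3 months at 1.3% → $146,000 × 1.3% × 3/12 = $474.5000
Total = $3,631.7500

$3,631.75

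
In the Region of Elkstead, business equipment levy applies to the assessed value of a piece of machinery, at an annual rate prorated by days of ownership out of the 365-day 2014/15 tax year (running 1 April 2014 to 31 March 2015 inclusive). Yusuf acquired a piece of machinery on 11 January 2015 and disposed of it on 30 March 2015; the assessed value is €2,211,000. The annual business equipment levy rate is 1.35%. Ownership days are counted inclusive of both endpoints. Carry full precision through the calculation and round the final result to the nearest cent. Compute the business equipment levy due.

€6,460.36

Days held (11 January – 30 March 2015): 79 out of 365
Tax = €2,211,000 × 1.35% × 79/365 = €6,460.3603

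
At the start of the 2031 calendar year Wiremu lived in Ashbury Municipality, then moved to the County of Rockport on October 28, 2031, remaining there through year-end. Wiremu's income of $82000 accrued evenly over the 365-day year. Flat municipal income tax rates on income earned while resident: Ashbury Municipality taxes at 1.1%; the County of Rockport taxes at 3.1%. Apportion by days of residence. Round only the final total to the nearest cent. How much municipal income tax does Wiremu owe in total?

Ashbury Municipality, January 1 – October 27, 2031: 300 days → $82000 × 1.1% × 300/365 = $741.3699
The County of Rockport, October 28 – December 31, 2031: 65 days → $82000 × 3.1% × 65/365 = $452.6849
Total = $1194.0548

$1194.05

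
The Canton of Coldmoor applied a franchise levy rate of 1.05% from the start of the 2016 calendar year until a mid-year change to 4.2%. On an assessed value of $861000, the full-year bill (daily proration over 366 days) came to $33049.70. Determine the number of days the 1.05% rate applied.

Let d = days at the first rate; then 366 − d days at the second rate.
$861000 × [1.05%·d + 4.2%·(366−d)] / 366 = $33049.70
Solving gives d = 42, so the new rate took effect on February 12, 2016.

42 days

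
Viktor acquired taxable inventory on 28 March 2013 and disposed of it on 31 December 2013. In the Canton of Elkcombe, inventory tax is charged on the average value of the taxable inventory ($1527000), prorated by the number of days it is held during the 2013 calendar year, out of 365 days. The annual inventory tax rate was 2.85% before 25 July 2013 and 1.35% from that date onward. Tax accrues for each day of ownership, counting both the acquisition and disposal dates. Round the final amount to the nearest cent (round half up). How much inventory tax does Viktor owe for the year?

28 March – 24 July 2013: 119 days at 2.85% → $1527000 × 2.85% × 119/365 = $14188.5493
25 July – 31 December 2013: 160 days at 1.35% → $1527000 × 1.35% × 160/365 = $9036.4932
Total = $23225.0425

$23225.04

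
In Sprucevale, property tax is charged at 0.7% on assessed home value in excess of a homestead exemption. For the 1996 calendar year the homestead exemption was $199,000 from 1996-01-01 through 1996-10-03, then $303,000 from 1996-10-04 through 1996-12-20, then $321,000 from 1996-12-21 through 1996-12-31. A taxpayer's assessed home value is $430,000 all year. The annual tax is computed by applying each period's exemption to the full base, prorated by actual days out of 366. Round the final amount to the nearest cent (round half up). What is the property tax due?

$1,436.19

1996-01-01 to 1996-10-03: 277 days, exemption $199,000 → ($430,000 − $199,000) × 0.7% × 277/366 = $1,223.7951
1996-10-04 to 1996-12-20: 78 days, exemption $303,000 → ($430,000 − $303,000) × 0.7% × 78/366 = $189.4590
1996-12-21 to 1996-12-31: 11 days, exemption $321,000 → ($430,000 − $321,000) × 0.7% × 11/366 = $22.9317
Total = $1,436.1858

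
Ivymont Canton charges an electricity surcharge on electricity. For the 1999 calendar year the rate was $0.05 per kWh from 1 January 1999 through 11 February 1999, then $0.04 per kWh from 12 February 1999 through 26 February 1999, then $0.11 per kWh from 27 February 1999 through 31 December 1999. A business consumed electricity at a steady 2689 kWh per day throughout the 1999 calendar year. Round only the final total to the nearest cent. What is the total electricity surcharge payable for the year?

$98363.62

1 January – 11 February 1999: 42 days × 2689 kWh/day = 112,938 kWh at $0.05/kWh → $5646.90
12 February – 26 February 1999: 15 days × 2689 kWh/day = 40,335 kWh at $0.04/kWh → $1613.40
27 February – 31 December 1999: 308 days × 2689 kWh/day = 828,212 kWh at $0.11/kWh → $91103.32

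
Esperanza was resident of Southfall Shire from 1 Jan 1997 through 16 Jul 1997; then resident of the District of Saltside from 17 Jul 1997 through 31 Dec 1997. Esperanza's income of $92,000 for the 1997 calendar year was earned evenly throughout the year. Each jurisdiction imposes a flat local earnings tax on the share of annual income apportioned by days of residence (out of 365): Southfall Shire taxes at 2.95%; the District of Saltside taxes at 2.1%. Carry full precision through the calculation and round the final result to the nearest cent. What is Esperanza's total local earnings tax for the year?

$2,354.07

Southfall Shire, 1 Jan – 16 Jul 1997: 197 days → $92,000 × 2.95% × 197/365 = $1,464.8164
The District of Saltside, 17 Jul – 31 Dec 1997: 168 days → $92,000 × 2.1% × 168/365 = $889.2493
Total = $2,354.0658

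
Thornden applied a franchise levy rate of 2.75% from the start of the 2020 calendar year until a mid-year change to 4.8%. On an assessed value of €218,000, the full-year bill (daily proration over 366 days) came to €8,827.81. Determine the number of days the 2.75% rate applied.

Let d = days at the first rate; then 366 − d days at the second rate.
€218,000 × [2.75%·d + 4.8%·(366−d)] / 366 = €8,827.81
Solving gives d = 134, so the new rate took effect on 14 May 2020.

134 days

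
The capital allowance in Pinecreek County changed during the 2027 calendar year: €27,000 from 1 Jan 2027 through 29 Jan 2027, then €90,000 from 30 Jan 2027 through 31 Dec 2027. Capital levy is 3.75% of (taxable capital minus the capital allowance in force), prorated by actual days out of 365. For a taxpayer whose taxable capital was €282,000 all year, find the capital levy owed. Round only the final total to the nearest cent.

1 Jan – 29 Jan 2027: 29 days, exemption €27,000 → (€282,000 − €27,000) × 3.75% × 29/365 = €759.7603
30 Jan – 31 Dec 2027: 336 days, exemption €90,000 → (€282,000 − €90,000) × 3.75% × 336/365 = €6,627.9452
Total = €7,387.7055

€7,387.71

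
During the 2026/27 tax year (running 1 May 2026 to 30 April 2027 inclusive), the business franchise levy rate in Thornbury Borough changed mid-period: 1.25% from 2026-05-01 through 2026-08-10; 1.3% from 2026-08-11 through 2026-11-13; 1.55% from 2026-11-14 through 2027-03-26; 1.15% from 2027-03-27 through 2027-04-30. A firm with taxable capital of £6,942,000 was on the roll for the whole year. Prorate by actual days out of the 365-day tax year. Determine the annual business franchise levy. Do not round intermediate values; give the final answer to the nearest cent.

£94,601.39

2026-05-01 to 2026-08-10: 102 days at 1.25% → £6,942,000 × 1.25% × 102/365 = £24,249.4521
2026-08-11 to 2026-11-13: 95 days at 1.3% → £6,942,000 × 1.3% × 95/365 = £23,488.6849
2026-11-14 to 2027-03-26: 133 days at 1.55% → £6,942,000 × 1.55% × 133/365 = £39,208.0356
2027-03-27 to 2027-04-30: 35 days at 1.15% → £6,942,000 × 1.15% × 35/365 = £7,655.2192
Total = £94,601.3918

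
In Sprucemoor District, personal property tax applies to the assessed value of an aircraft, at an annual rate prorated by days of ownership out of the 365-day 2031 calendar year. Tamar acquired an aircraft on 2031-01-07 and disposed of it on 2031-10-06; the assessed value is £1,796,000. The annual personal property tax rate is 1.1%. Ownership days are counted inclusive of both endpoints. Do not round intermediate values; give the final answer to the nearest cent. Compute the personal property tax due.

£14,776.41

Days held (2031-01-07 to 2031-10-06): 273 out of 365
Tax = £1,796,000 × 1.1% × 273/365 = £14,776.4055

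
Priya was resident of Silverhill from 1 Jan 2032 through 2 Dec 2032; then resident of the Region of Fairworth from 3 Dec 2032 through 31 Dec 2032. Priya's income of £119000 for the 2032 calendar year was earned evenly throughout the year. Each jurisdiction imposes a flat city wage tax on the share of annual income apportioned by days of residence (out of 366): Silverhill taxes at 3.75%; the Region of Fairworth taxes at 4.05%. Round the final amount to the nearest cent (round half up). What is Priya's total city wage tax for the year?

Silverhill, 1 Jan – 2 Dec 2032: 337 days → £119000 × 3.75% × 337/366 = £4108.9139
The Region of Fairworth, 3 Dec – 31 Dec 2032: 29 days → £119000 × 4.05% × 29/366 = £381.8730
Total = £4490.7869

£4490.79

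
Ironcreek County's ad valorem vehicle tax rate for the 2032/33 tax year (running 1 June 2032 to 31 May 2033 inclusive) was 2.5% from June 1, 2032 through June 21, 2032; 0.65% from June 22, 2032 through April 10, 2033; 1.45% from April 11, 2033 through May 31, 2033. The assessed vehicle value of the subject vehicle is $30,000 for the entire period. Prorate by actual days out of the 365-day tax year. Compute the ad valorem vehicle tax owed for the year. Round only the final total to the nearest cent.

$260.47

June 1 – June 21, 2032: 21 days at 2.5% → $30,000 × 2.5% × 21/365 = $43.1507
June 22, 2032 – April 10, 2033: 293 days at 0.65% → $30,000 × 0.65% × 293/365 = $156.5342
April 11 – May 31, 2033: 51 days at 1.45% → $30,000 × 1.45% × 51/365 = $60.7808
Total = $260.4658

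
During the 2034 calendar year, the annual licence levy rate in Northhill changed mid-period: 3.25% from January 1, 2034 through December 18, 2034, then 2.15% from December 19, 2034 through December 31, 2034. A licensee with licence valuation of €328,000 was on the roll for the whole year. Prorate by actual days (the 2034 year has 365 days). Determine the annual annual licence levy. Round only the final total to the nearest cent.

January 1 – December 18, 2034: 352 days at 3.25% → €328,000 × 3.25% × 352/365 = €10,280.3288
December 19 – December 31, 2034: 13 days at 2.15% → €328,000 × 2.15% × 13/365 = €251.1671
Total = €10,531.4959

€10,531.50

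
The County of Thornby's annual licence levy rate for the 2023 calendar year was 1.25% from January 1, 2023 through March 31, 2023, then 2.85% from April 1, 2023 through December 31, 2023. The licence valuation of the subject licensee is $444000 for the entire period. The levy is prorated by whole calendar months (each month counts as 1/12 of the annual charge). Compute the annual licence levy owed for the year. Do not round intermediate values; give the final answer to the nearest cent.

January 1 – March 31, 2023: 3 months at 1.25% → $444000 × 1.25% × 3/12 = $1387.5000
April 1 – December 31, 2023: 9 months at 2.85% → $444000 × 2.85% × 9/12 = $9490.5000
Total = $10878.0000

$10878.00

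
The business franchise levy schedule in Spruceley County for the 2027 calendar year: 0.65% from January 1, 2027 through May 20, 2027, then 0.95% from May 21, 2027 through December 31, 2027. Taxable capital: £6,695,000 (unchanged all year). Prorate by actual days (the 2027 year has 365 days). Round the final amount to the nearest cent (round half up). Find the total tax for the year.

January 1 – May 20, 2027: 140 days at 0.65% → £6,695,000 × 0.65% × 140/365 = £16,691.6438
May 21 – December 31, 2027: 225 days at 0.95% → £6,695,000 × 0.95% × 225/365 = £39,207.0205
Total = £55,898.6644

£55,898.66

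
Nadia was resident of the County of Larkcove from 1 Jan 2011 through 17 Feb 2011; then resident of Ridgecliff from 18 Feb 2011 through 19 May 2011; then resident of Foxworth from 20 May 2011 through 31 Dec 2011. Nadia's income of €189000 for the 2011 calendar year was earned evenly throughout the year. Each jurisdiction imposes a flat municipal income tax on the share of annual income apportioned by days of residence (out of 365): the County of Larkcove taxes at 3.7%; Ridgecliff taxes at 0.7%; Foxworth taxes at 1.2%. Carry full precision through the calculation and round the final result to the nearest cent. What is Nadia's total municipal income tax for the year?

The County of Larkcove, 1 Jan – 17 Feb 2011: 48 days → €189000 × 3.7% × 48/365 = €919.6274
Ridgecliff, 18 Feb – 19 May 2011: 91 days → €189000 × 0.7% × 91/365 = €329.8438
Foxworth, 20 May – 31 Dec 2011: 226 days → €189000 × 1.2% × 226/365 = €1404.2959
Total = €2653.7671

€2653.77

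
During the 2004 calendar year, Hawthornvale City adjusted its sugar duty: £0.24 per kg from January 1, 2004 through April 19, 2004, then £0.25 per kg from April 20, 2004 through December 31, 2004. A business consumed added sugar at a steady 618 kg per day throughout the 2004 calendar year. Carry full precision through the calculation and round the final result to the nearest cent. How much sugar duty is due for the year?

January 1 – April 19, 2004: 110 days × 618 kg/day = 67,980 kg at £0.24/kg → £16,315.20
April 20 – December 31, 2004: 256 days × 618 kg/day = 158,208 kg at £0.25/kg → £39,552.00

£55,867.20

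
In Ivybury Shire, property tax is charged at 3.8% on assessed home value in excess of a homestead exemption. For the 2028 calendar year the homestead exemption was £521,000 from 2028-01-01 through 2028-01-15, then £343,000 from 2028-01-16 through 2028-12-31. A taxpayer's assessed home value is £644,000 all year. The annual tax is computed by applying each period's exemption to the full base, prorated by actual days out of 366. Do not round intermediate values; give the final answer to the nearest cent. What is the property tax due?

2028-01-01 to 2028-01-15: 15 days, exemption £521,000 → (£644,000 − £521,000) × 3.8% × 15/366 = £191.5574
2028-01-16 to 2028-12-31: 351 days, exemption £343,000 → (£644,000 − £343,000) × 3.8% × 351/366 = £10,969.2295
Total = £11,160.7869

£11,160.79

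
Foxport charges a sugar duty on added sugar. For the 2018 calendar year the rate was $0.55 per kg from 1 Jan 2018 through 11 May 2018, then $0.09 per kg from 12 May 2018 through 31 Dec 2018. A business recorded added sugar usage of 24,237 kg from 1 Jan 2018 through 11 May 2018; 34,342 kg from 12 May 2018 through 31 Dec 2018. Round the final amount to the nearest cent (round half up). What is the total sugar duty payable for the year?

1 Jan – 11 May 2018: 24,237 kg at $0.55/kg → $13,330.35
12 May – 31 Dec 2018: 34,342 kg at $0.09/kg → $3,090.78

$16,421.13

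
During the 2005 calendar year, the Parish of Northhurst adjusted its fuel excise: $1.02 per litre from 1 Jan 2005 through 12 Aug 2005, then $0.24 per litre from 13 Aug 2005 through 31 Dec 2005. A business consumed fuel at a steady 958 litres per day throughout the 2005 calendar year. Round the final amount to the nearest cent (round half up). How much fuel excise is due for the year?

$251,302.56

1 Jan – 12 Aug 2005: 224 days × 958 litres/day = 214,592 litres at $1.02/litre → $218,883.84
13 Aug – 31 Dec 2005: 141 days × 958 litres/day = 135,078 litres at $0.24/litre → $32,418.72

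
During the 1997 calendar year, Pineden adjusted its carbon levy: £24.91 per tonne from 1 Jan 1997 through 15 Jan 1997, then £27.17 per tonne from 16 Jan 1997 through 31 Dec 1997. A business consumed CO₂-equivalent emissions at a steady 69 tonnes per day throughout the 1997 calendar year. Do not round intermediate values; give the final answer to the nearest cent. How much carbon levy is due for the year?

1 Jan – 15 Jan 1997: 15 days × 69 tonnes/day = 1,035 tonnes at £24.91/tonne → £25,781.85
16 Jan – 31 Dec 1997: 350 days × 69 tonnes/day = 24,150 tonnes at £27.17/tonne → £656,155.50

£681,937.35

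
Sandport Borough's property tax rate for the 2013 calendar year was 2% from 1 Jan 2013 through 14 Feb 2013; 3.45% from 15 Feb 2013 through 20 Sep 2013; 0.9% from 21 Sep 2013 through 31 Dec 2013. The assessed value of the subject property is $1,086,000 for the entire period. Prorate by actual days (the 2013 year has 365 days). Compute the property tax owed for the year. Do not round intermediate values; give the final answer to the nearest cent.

1 Jan – 14 Feb 2013: 45 days at 2% → $1,086,000 × 2% × 45/365 = $2,677.8082
15 Feb – 20 Sep 2013: 218 days at 3.45% → $1,086,000 × 3.45% × 218/365 = $22,377.5507
21 Sep – 31 Dec 2013: 102 days at 0.9% → $1,086,000 × 0.9% × 102/365 = $2,731.3644
Total = $27,786.7233

$27,786.72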